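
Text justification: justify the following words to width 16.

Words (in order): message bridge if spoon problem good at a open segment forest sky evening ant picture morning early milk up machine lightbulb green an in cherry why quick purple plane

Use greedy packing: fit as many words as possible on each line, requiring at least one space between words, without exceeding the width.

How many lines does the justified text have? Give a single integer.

Answer: 12

Derivation:
Line 1: ['message', 'bridge'] (min_width=14, slack=2)
Line 2: ['if', 'spoon', 'problem'] (min_width=16, slack=0)
Line 3: ['good', 'at', 'a', 'open'] (min_width=14, slack=2)
Line 4: ['segment', 'forest'] (min_width=14, slack=2)
Line 5: ['sky', 'evening', 'ant'] (min_width=15, slack=1)
Line 6: ['picture', 'morning'] (min_width=15, slack=1)
Line 7: ['early', 'milk', 'up'] (min_width=13, slack=3)
Line 8: ['machine'] (min_width=7, slack=9)
Line 9: ['lightbulb', 'green'] (min_width=15, slack=1)
Line 10: ['an', 'in', 'cherry', 'why'] (min_width=16, slack=0)
Line 11: ['quick', 'purple'] (min_width=12, slack=4)
Line 12: ['plane'] (min_width=5, slack=11)
Total lines: 12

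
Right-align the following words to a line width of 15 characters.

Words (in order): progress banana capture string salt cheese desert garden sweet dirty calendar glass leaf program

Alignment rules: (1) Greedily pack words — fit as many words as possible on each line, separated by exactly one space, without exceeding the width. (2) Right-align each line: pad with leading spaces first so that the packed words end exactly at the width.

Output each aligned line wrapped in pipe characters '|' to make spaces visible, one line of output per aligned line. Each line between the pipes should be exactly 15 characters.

Line 1: ['progress', 'banana'] (min_width=15, slack=0)
Line 2: ['capture', 'string'] (min_width=14, slack=1)
Line 3: ['salt', 'cheese'] (min_width=11, slack=4)
Line 4: ['desert', 'garden'] (min_width=13, slack=2)
Line 5: ['sweet', 'dirty'] (min_width=11, slack=4)
Line 6: ['calendar', 'glass'] (min_width=14, slack=1)
Line 7: ['leaf', 'program'] (min_width=12, slack=3)

Answer: |progress banana|
| capture string|
|    salt cheese|
|  desert garden|
|    sweet dirty|
| calendar glass|
|   leaf program|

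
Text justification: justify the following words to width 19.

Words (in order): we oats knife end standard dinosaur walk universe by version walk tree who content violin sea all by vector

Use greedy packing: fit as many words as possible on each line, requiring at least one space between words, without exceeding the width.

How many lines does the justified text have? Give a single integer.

Line 1: ['we', 'oats', 'knife', 'end'] (min_width=17, slack=2)
Line 2: ['standard', 'dinosaur'] (min_width=17, slack=2)
Line 3: ['walk', 'universe', 'by'] (min_width=16, slack=3)
Line 4: ['version', 'walk', 'tree'] (min_width=17, slack=2)
Line 5: ['who', 'content', 'violin'] (min_width=18, slack=1)
Line 6: ['sea', 'all', 'by', 'vector'] (min_width=17, slack=2)
Total lines: 6

Answer: 6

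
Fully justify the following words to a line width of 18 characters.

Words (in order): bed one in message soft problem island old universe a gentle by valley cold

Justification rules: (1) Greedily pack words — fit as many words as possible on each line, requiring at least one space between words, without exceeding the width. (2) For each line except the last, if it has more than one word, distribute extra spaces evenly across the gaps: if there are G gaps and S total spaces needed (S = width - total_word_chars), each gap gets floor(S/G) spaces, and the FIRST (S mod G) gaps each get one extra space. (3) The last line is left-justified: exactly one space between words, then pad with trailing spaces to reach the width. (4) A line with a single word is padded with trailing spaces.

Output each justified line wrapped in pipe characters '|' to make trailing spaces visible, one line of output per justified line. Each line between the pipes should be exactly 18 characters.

Answer: |bed one in message|
|soft       problem|
|island         old|
|universe  a gentle|
|by valley cold    |

Derivation:
Line 1: ['bed', 'one', 'in', 'message'] (min_width=18, slack=0)
Line 2: ['soft', 'problem'] (min_width=12, slack=6)
Line 3: ['island', 'old'] (min_width=10, slack=8)
Line 4: ['universe', 'a', 'gentle'] (min_width=17, slack=1)
Line 5: ['by', 'valley', 'cold'] (min_width=14, slack=4)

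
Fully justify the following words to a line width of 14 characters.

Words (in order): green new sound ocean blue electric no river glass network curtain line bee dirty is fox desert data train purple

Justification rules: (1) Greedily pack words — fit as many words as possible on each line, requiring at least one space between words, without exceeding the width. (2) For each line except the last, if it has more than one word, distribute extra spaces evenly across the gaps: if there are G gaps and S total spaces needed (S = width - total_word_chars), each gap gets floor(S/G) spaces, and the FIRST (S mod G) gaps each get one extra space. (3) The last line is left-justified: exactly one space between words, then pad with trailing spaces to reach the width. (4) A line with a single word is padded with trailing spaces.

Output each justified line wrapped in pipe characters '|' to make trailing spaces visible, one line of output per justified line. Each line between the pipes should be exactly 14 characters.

Line 1: ['green', 'new'] (min_width=9, slack=5)
Line 2: ['sound', 'ocean'] (min_width=11, slack=3)
Line 3: ['blue', 'electric'] (min_width=13, slack=1)
Line 4: ['no', 'river', 'glass'] (min_width=14, slack=0)
Line 5: ['network'] (min_width=7, slack=7)
Line 6: ['curtain', 'line'] (min_width=12, slack=2)
Line 7: ['bee', 'dirty', 'is'] (min_width=12, slack=2)
Line 8: ['fox', 'desert'] (min_width=10, slack=4)
Line 9: ['data', 'train'] (min_width=10, slack=4)
Line 10: ['purple'] (min_width=6, slack=8)

Answer: |green      new|
|sound    ocean|
|blue  electric|
|no river glass|
|network       |
|curtain   line|
|bee  dirty  is|
|fox     desert|
|data     train|
|purple        |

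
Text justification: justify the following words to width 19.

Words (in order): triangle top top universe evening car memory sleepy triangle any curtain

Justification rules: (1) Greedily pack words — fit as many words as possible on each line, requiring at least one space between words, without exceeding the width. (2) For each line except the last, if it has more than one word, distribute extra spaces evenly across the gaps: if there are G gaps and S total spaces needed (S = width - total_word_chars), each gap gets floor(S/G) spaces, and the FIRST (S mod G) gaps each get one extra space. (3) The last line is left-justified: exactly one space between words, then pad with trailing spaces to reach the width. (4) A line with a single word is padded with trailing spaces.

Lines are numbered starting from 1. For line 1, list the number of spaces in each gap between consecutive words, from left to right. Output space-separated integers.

Line 1: ['triangle', 'top', 'top'] (min_width=16, slack=3)
Line 2: ['universe', 'evening'] (min_width=16, slack=3)
Line 3: ['car', 'memory', 'sleepy'] (min_width=17, slack=2)
Line 4: ['triangle', 'any'] (min_width=12, slack=7)
Line 5: ['curtain'] (min_width=7, slack=12)

Answer: 3 2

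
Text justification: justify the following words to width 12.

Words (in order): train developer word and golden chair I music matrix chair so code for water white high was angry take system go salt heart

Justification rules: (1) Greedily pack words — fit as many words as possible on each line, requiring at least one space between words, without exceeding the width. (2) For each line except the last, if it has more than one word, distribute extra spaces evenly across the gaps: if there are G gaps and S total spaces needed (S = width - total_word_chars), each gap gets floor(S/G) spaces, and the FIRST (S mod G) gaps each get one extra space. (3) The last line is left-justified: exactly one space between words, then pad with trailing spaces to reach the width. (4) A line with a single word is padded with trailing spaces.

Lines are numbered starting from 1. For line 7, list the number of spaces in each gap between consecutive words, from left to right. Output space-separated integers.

Line 1: ['train'] (min_width=5, slack=7)
Line 2: ['developer'] (min_width=9, slack=3)
Line 3: ['word', 'and'] (min_width=8, slack=4)
Line 4: ['golden', 'chair'] (min_width=12, slack=0)
Line 5: ['I', 'music'] (min_width=7, slack=5)
Line 6: ['matrix', 'chair'] (min_width=12, slack=0)
Line 7: ['so', 'code', 'for'] (min_width=11, slack=1)
Line 8: ['water', 'white'] (min_width=11, slack=1)
Line 9: ['high', 'was'] (min_width=8, slack=4)
Line 10: ['angry', 'take'] (min_width=10, slack=2)
Line 11: ['system', 'go'] (min_width=9, slack=3)
Line 12: ['salt', 'heart'] (min_width=10, slack=2)

Answer: 2 1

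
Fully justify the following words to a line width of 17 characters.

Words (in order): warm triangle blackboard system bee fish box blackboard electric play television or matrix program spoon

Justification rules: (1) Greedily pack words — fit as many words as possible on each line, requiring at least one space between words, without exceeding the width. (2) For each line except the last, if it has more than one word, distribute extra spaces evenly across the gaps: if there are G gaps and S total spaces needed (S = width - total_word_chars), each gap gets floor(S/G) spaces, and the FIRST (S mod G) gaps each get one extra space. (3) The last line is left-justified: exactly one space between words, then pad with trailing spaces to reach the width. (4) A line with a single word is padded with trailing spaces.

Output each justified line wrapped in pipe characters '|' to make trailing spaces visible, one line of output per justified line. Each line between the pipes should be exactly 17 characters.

Answer: |warm     triangle|
|blackboard system|
|bee    fish   box|
|blackboard       |
|electric     play|
|television     or|
|matrix    program|
|spoon            |

Derivation:
Line 1: ['warm', 'triangle'] (min_width=13, slack=4)
Line 2: ['blackboard', 'system'] (min_width=17, slack=0)
Line 3: ['bee', 'fish', 'box'] (min_width=12, slack=5)
Line 4: ['blackboard'] (min_width=10, slack=7)
Line 5: ['electric', 'play'] (min_width=13, slack=4)
Line 6: ['television', 'or'] (min_width=13, slack=4)
Line 7: ['matrix', 'program'] (min_width=14, slack=3)
Line 8: ['spoon'] (min_width=5, slack=12)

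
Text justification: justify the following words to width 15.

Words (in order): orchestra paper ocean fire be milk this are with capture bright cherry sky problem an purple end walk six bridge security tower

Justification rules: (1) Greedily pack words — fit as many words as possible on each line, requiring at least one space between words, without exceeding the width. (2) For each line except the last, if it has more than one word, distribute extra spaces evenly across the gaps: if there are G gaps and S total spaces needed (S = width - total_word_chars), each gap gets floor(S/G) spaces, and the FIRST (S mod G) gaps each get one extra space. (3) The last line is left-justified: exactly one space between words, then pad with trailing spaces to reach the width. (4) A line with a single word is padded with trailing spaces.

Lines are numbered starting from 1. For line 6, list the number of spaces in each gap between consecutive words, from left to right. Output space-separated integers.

Answer: 2 1

Derivation:
Line 1: ['orchestra', 'paper'] (min_width=15, slack=0)
Line 2: ['ocean', 'fire', 'be'] (min_width=13, slack=2)
Line 3: ['milk', 'this', 'are'] (min_width=13, slack=2)
Line 4: ['with', 'capture'] (min_width=12, slack=3)
Line 5: ['bright', 'cherry'] (min_width=13, slack=2)
Line 6: ['sky', 'problem', 'an'] (min_width=14, slack=1)
Line 7: ['purple', 'end', 'walk'] (min_width=15, slack=0)
Line 8: ['six', 'bridge'] (min_width=10, slack=5)
Line 9: ['security', 'tower'] (min_width=14, slack=1)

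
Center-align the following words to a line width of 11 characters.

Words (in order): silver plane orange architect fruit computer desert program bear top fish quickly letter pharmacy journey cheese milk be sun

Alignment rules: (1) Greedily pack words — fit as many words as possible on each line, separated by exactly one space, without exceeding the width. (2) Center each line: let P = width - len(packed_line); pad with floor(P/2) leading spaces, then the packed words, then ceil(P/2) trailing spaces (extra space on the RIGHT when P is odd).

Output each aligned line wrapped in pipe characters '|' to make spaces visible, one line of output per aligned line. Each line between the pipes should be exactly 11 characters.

Line 1: ['silver'] (min_width=6, slack=5)
Line 2: ['plane'] (min_width=5, slack=6)
Line 3: ['orange'] (min_width=6, slack=5)
Line 4: ['architect'] (min_width=9, slack=2)
Line 5: ['fruit'] (min_width=5, slack=6)
Line 6: ['computer'] (min_width=8, slack=3)
Line 7: ['desert'] (min_width=6, slack=5)
Line 8: ['program'] (min_width=7, slack=4)
Line 9: ['bear', 'top'] (min_width=8, slack=3)
Line 10: ['fish'] (min_width=4, slack=7)
Line 11: ['quickly'] (min_width=7, slack=4)
Line 12: ['letter'] (min_width=6, slack=5)
Line 13: ['pharmacy'] (min_width=8, slack=3)
Line 14: ['journey'] (min_width=7, slack=4)
Line 15: ['cheese', 'milk'] (min_width=11, slack=0)
Line 16: ['be', 'sun'] (min_width=6, slack=5)

Answer: |  silver   |
|   plane   |
|  orange   |
| architect |
|   fruit   |
| computer  |
|  desert   |
|  program  |
| bear top  |
|   fish    |
|  quickly  |
|  letter   |
| pharmacy  |
|  journey  |
|cheese milk|
|  be sun   |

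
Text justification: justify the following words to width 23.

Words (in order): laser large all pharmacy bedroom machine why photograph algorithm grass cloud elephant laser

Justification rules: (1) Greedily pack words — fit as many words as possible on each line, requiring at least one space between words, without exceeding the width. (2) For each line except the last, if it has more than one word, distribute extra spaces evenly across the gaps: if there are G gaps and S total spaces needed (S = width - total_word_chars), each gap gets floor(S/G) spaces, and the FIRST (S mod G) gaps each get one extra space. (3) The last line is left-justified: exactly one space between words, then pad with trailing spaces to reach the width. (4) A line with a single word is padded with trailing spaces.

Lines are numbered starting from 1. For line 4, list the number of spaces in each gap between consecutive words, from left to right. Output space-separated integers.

Line 1: ['laser', 'large', 'all'] (min_width=15, slack=8)
Line 2: ['pharmacy', 'bedroom'] (min_width=16, slack=7)
Line 3: ['machine', 'why', 'photograph'] (min_width=22, slack=1)
Line 4: ['algorithm', 'grass', 'cloud'] (min_width=21, slack=2)
Line 5: ['elephant', 'laser'] (min_width=14, slack=9)

Answer: 2 2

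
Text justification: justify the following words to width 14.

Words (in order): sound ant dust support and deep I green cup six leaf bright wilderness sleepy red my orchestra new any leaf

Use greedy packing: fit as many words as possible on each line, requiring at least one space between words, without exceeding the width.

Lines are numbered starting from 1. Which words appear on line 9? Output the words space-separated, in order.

Line 1: ['sound', 'ant', 'dust'] (min_width=14, slack=0)
Line 2: ['support', 'and'] (min_width=11, slack=3)
Line 3: ['deep', 'I', 'green'] (min_width=12, slack=2)
Line 4: ['cup', 'six', 'leaf'] (min_width=12, slack=2)
Line 5: ['bright'] (min_width=6, slack=8)
Line 6: ['wilderness'] (min_width=10, slack=4)
Line 7: ['sleepy', 'red', 'my'] (min_width=13, slack=1)
Line 8: ['orchestra', 'new'] (min_width=13, slack=1)
Line 9: ['any', 'leaf'] (min_width=8, slack=6)

Answer: any leaf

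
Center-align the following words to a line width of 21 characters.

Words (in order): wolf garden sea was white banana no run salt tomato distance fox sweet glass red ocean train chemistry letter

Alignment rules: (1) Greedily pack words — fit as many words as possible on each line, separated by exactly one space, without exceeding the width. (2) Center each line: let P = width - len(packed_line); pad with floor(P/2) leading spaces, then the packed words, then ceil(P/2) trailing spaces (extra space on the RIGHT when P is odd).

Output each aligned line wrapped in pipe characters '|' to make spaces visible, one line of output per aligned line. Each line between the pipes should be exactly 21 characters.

Line 1: ['wolf', 'garden', 'sea', 'was'] (min_width=19, slack=2)
Line 2: ['white', 'banana', 'no', 'run'] (min_width=19, slack=2)
Line 3: ['salt', 'tomato', 'distance'] (min_width=20, slack=1)
Line 4: ['fox', 'sweet', 'glass', 'red'] (min_width=19, slack=2)
Line 5: ['ocean', 'train', 'chemistry'] (min_width=21, slack=0)
Line 6: ['letter'] (min_width=6, slack=15)

Answer: | wolf garden sea was |
| white banana no run |
|salt tomato distance |
| fox sweet glass red |
|ocean train chemistry|
|       letter        |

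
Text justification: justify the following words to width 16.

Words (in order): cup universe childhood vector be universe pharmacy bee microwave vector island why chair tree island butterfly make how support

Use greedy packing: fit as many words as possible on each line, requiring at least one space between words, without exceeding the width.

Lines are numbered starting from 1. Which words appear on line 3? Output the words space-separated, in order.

Line 1: ['cup', 'universe'] (min_width=12, slack=4)
Line 2: ['childhood', 'vector'] (min_width=16, slack=0)
Line 3: ['be', 'universe'] (min_width=11, slack=5)
Line 4: ['pharmacy', 'bee'] (min_width=12, slack=4)
Line 5: ['microwave', 'vector'] (min_width=16, slack=0)
Line 6: ['island', 'why', 'chair'] (min_width=16, slack=0)
Line 7: ['tree', 'island'] (min_width=11, slack=5)
Line 8: ['butterfly', 'make'] (min_width=14, slack=2)
Line 9: ['how', 'support'] (min_width=11, slack=5)

Answer: be universe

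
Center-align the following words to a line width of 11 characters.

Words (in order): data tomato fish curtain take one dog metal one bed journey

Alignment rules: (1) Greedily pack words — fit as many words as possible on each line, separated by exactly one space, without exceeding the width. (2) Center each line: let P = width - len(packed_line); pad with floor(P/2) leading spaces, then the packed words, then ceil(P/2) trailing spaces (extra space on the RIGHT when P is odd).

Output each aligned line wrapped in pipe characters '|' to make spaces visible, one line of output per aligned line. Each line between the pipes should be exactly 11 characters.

Answer: |data tomato|
|   fish    |
|  curtain  |
| take one  |
| dog metal |
|  one bed  |
|  journey  |

Derivation:
Line 1: ['data', 'tomato'] (min_width=11, slack=0)
Line 2: ['fish'] (min_width=4, slack=7)
Line 3: ['curtain'] (min_width=7, slack=4)
Line 4: ['take', 'one'] (min_width=8, slack=3)
Line 5: ['dog', 'metal'] (min_width=9, slack=2)
Line 6: ['one', 'bed'] (min_width=7, slack=4)
Line 7: ['journey'] (min_width=7, slack=4)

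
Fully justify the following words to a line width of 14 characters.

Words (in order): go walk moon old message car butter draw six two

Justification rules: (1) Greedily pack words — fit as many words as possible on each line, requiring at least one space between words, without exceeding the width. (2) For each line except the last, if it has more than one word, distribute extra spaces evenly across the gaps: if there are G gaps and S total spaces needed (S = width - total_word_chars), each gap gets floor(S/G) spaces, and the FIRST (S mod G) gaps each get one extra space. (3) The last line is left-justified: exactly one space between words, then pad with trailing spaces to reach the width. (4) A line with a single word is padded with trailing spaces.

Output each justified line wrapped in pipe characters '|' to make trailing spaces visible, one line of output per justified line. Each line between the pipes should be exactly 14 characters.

Line 1: ['go', 'walk', 'moon'] (min_width=12, slack=2)
Line 2: ['old', 'message'] (min_width=11, slack=3)
Line 3: ['car', 'butter'] (min_width=10, slack=4)
Line 4: ['draw', 'six', 'two'] (min_width=12, slack=2)

Answer: |go  walk  moon|
|old    message|
|car     butter|
|draw six two  |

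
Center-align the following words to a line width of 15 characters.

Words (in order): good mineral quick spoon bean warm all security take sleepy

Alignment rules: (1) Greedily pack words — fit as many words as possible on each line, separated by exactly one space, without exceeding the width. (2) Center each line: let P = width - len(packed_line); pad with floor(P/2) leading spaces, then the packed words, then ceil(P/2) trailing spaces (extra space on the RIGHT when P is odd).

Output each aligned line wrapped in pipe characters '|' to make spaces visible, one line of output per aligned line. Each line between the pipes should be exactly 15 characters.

Line 1: ['good', 'mineral'] (min_width=12, slack=3)
Line 2: ['quick', 'spoon'] (min_width=11, slack=4)
Line 3: ['bean', 'warm', 'all'] (min_width=13, slack=2)
Line 4: ['security', 'take'] (min_width=13, slack=2)
Line 5: ['sleepy'] (min_width=6, slack=9)

Answer: | good mineral  |
|  quick spoon  |
| bean warm all |
| security take |
|    sleepy     |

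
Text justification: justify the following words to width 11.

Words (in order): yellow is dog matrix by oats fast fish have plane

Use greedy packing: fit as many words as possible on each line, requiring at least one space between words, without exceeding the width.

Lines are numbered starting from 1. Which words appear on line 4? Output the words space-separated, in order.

Line 1: ['yellow', 'is'] (min_width=9, slack=2)
Line 2: ['dog', 'matrix'] (min_width=10, slack=1)
Line 3: ['by', 'oats'] (min_width=7, slack=4)
Line 4: ['fast', 'fish'] (min_width=9, slack=2)
Line 5: ['have', 'plane'] (min_width=10, slack=1)

Answer: fast fish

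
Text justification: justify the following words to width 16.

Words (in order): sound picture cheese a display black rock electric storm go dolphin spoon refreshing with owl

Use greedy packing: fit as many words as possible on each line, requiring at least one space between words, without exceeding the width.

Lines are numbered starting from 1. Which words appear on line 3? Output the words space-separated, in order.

Line 1: ['sound', 'picture'] (min_width=13, slack=3)
Line 2: ['cheese', 'a', 'display'] (min_width=16, slack=0)
Line 3: ['black', 'rock'] (min_width=10, slack=6)
Line 4: ['electric', 'storm'] (min_width=14, slack=2)
Line 5: ['go', 'dolphin', 'spoon'] (min_width=16, slack=0)
Line 6: ['refreshing', 'with'] (min_width=15, slack=1)
Line 7: ['owl'] (min_width=3, slack=13)

Answer: black rock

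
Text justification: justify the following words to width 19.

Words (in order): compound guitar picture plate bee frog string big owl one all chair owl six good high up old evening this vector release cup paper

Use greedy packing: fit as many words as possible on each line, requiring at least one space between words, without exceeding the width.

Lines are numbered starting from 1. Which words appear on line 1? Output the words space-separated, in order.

Answer: compound guitar

Derivation:
Line 1: ['compound', 'guitar'] (min_width=15, slack=4)
Line 2: ['picture', 'plate', 'bee'] (min_width=17, slack=2)
Line 3: ['frog', 'string', 'big', 'owl'] (min_width=19, slack=0)
Line 4: ['one', 'all', 'chair', 'owl'] (min_width=17, slack=2)
Line 5: ['six', 'good', 'high', 'up'] (min_width=16, slack=3)
Line 6: ['old', 'evening', 'this'] (min_width=16, slack=3)
Line 7: ['vector', 'release', 'cup'] (min_width=18, slack=1)
Line 8: ['paper'] (min_width=5, slack=14)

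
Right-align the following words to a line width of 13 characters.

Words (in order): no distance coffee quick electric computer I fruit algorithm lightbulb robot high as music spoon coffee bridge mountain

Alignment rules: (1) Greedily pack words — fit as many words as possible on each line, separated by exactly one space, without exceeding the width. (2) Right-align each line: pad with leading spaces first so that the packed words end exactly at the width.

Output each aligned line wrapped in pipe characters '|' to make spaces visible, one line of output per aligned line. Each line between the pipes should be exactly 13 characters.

Line 1: ['no', 'distance'] (min_width=11, slack=2)
Line 2: ['coffee', 'quick'] (min_width=12, slack=1)
Line 3: ['electric'] (min_width=8, slack=5)
Line 4: ['computer', 'I'] (min_width=10, slack=3)
Line 5: ['fruit'] (min_width=5, slack=8)
Line 6: ['algorithm'] (min_width=9, slack=4)
Line 7: ['lightbulb'] (min_width=9, slack=4)
Line 8: ['robot', 'high', 'as'] (min_width=13, slack=0)
Line 9: ['music', 'spoon'] (min_width=11, slack=2)
Line 10: ['coffee', 'bridge'] (min_width=13, slack=0)
Line 11: ['mountain'] (min_width=8, slack=5)

Answer: |  no distance|
| coffee quick|
|     electric|
|   computer I|
|        fruit|
|    algorithm|
|    lightbulb|
|robot high as|
|  music spoon|
|coffee bridge|
|     mountain|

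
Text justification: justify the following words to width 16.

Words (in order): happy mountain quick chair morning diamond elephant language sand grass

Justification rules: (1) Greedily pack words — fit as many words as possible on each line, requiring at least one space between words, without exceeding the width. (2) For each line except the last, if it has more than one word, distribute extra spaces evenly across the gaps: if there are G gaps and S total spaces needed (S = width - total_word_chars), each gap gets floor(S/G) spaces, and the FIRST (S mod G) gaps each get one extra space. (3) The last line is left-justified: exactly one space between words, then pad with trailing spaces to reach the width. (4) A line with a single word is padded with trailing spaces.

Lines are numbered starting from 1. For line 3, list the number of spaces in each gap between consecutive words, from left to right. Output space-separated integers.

Answer: 2

Derivation:
Line 1: ['happy', 'mountain'] (min_width=14, slack=2)
Line 2: ['quick', 'chair'] (min_width=11, slack=5)
Line 3: ['morning', 'diamond'] (min_width=15, slack=1)
Line 4: ['elephant'] (min_width=8, slack=8)
Line 5: ['language', 'sand'] (min_width=13, slack=3)
Line 6: ['grass'] (min_width=5, slack=11)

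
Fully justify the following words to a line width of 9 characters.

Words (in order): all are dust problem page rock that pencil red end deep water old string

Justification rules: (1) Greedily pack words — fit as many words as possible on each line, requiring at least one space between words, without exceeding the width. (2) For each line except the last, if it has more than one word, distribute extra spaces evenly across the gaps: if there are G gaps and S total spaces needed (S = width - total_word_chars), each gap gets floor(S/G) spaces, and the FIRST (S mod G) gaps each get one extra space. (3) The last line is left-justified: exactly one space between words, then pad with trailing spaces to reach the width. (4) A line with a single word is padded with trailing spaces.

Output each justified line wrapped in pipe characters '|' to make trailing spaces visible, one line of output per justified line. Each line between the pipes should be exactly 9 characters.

Answer: |all   are|
|dust     |
|problem  |
|page rock|
|that     |
|pencil   |
|red   end|
|deep     |
|water old|
|string   |

Derivation:
Line 1: ['all', 'are'] (min_width=7, slack=2)
Line 2: ['dust'] (min_width=4, slack=5)
Line 3: ['problem'] (min_width=7, slack=2)
Line 4: ['page', 'rock'] (min_width=9, slack=0)
Line 5: ['that'] (min_width=4, slack=5)
Line 6: ['pencil'] (min_width=6, slack=3)
Line 7: ['red', 'end'] (min_width=7, slack=2)
Line 8: ['deep'] (min_width=4, slack=5)
Line 9: ['water', 'old'] (min_width=9, slack=0)
Line 10: ['string'] (min_width=6, slack=3)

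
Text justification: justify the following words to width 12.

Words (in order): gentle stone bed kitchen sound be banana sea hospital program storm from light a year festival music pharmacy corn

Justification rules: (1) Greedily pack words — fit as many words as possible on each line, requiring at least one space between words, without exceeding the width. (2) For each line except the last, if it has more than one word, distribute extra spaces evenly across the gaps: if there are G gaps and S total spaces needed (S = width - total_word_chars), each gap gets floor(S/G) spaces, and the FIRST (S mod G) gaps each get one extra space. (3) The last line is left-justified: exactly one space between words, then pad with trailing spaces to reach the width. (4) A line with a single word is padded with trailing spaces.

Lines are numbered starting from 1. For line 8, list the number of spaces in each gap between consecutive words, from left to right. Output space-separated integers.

Answer: 1 1

Derivation:
Line 1: ['gentle', 'stone'] (min_width=12, slack=0)
Line 2: ['bed', 'kitchen'] (min_width=11, slack=1)
Line 3: ['sound', 'be'] (min_width=8, slack=4)
Line 4: ['banana', 'sea'] (min_width=10, slack=2)
Line 5: ['hospital'] (min_width=8, slack=4)
Line 6: ['program'] (min_width=7, slack=5)
Line 7: ['storm', 'from'] (min_width=10, slack=2)
Line 8: ['light', 'a', 'year'] (min_width=12, slack=0)
Line 9: ['festival'] (min_width=8, slack=4)
Line 10: ['music'] (min_width=5, slack=7)
Line 11: ['pharmacy'] (min_width=8, slack=4)
Line 12: ['corn'] (min_width=4, slack=8)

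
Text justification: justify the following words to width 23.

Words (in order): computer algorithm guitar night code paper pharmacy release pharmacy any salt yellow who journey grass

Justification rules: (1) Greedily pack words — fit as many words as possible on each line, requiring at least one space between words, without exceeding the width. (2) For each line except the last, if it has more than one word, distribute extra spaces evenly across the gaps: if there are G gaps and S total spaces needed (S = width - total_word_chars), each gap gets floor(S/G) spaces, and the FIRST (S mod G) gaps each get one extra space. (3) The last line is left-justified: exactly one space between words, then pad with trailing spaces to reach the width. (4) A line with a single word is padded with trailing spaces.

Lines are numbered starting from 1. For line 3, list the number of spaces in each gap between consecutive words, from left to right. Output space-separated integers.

Line 1: ['computer', 'algorithm'] (min_width=18, slack=5)
Line 2: ['guitar', 'night', 'code', 'paper'] (min_width=23, slack=0)
Line 3: ['pharmacy', 'release'] (min_width=16, slack=7)
Line 4: ['pharmacy', 'any', 'salt'] (min_width=17, slack=6)
Line 5: ['yellow', 'who', 'journey'] (min_width=18, slack=5)
Line 6: ['grass'] (min_width=5, slack=18)

Answer: 8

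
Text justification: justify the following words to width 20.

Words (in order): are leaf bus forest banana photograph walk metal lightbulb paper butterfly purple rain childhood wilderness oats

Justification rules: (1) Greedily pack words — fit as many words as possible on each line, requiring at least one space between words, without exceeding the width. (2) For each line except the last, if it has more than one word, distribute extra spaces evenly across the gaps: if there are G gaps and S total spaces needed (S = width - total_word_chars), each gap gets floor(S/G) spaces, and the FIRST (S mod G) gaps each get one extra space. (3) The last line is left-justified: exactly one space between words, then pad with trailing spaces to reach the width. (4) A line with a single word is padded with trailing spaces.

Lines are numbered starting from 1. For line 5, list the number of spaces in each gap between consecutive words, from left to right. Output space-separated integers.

Line 1: ['are', 'leaf', 'bus', 'forest'] (min_width=19, slack=1)
Line 2: ['banana', 'photograph'] (min_width=17, slack=3)
Line 3: ['walk', 'metal', 'lightbulb'] (min_width=20, slack=0)
Line 4: ['paper', 'butterfly'] (min_width=15, slack=5)
Line 5: ['purple', 'rain'] (min_width=11, slack=9)
Line 6: ['childhood', 'wilderness'] (min_width=20, slack=0)
Line 7: ['oats'] (min_width=4, slack=16)

Answer: 10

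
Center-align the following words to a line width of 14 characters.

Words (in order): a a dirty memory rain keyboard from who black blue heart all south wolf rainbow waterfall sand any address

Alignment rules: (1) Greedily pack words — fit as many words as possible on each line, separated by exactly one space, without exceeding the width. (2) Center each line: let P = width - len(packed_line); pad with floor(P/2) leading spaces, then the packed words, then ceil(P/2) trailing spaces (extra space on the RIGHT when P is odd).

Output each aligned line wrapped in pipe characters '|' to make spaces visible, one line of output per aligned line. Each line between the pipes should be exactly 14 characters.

Line 1: ['a', 'a', 'dirty'] (min_width=9, slack=5)
Line 2: ['memory', 'rain'] (min_width=11, slack=3)
Line 3: ['keyboard', 'from'] (min_width=13, slack=1)
Line 4: ['who', 'black', 'blue'] (min_width=14, slack=0)
Line 5: ['heart', 'all'] (min_width=9, slack=5)
Line 6: ['south', 'wolf'] (min_width=10, slack=4)
Line 7: ['rainbow'] (min_width=7, slack=7)
Line 8: ['waterfall', 'sand'] (min_width=14, slack=0)
Line 9: ['any', 'address'] (min_width=11, slack=3)

Answer: |  a a dirty   |
| memory rain  |
|keyboard from |
|who black blue|
|  heart all   |
|  south wolf  |
|   rainbow    |
|waterfall sand|
| any address  |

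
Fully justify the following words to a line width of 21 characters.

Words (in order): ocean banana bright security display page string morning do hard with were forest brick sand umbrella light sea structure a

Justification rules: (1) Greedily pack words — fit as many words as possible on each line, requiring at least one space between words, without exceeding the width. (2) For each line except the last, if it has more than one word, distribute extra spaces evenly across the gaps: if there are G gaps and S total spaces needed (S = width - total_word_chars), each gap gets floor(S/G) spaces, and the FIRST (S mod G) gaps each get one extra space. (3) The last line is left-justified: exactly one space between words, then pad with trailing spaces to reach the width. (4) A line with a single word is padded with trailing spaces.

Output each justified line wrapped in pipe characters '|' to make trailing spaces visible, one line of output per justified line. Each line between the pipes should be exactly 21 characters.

Answer: |ocean  banana  bright|
|security display page|
|string   morning   do|
|hard with were forest|
|brick  sand  umbrella|
|light sea structure a|

Derivation:
Line 1: ['ocean', 'banana', 'bright'] (min_width=19, slack=2)
Line 2: ['security', 'display', 'page'] (min_width=21, slack=0)
Line 3: ['string', 'morning', 'do'] (min_width=17, slack=4)
Line 4: ['hard', 'with', 'were', 'forest'] (min_width=21, slack=0)
Line 5: ['brick', 'sand', 'umbrella'] (min_width=19, slack=2)
Line 6: ['light', 'sea', 'structure', 'a'] (min_width=21, slack=0)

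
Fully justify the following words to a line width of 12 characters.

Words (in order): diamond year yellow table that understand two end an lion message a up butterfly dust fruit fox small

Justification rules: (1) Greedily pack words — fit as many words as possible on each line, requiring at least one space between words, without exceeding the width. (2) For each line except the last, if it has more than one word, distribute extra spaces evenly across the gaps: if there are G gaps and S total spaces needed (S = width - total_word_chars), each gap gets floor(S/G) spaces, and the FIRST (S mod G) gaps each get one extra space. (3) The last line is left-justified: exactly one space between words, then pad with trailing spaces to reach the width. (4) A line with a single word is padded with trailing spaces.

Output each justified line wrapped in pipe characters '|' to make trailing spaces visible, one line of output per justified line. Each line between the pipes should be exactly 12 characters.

Answer: |diamond year|
|yellow table|
|that        |
|understand  |
|two  end  an|
|lion message|
|a         up|
|butterfly   |
|dust   fruit|
|fox small   |

Derivation:
Line 1: ['diamond', 'year'] (min_width=12, slack=0)
Line 2: ['yellow', 'table'] (min_width=12, slack=0)
Line 3: ['that'] (min_width=4, slack=8)
Line 4: ['understand'] (min_width=10, slack=2)
Line 5: ['two', 'end', 'an'] (min_width=10, slack=2)
Line 6: ['lion', 'message'] (min_width=12, slack=0)
Line 7: ['a', 'up'] (min_width=4, slack=8)
Line 8: ['butterfly'] (min_width=9, slack=3)
Line 9: ['dust', 'fruit'] (min_width=10, slack=2)
Line 10: ['fox', 'small'] (min_width=9, slack=3)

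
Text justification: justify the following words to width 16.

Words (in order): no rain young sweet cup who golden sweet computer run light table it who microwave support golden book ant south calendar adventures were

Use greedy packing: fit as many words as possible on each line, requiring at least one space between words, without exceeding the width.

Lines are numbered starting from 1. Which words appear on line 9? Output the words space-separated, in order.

Line 1: ['no', 'rain', 'young'] (min_width=13, slack=3)
Line 2: ['sweet', 'cup', 'who'] (min_width=13, slack=3)
Line 3: ['golden', 'sweet'] (min_width=12, slack=4)
Line 4: ['computer', 'run'] (min_width=12, slack=4)
Line 5: ['light', 'table', 'it'] (min_width=14, slack=2)
Line 6: ['who', 'microwave'] (min_width=13, slack=3)
Line 7: ['support', 'golden'] (min_width=14, slack=2)
Line 8: ['book', 'ant', 'south'] (min_width=14, slack=2)
Line 9: ['calendar'] (min_width=8, slack=8)
Line 10: ['adventures', 'were'] (min_width=15, slack=1)

Answer: calendar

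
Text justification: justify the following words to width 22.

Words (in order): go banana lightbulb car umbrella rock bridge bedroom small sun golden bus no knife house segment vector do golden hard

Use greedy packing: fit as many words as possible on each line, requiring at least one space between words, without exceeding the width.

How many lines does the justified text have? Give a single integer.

Line 1: ['go', 'banana', 'lightbulb'] (min_width=19, slack=3)
Line 2: ['car', 'umbrella', 'rock'] (min_width=17, slack=5)
Line 3: ['bridge', 'bedroom', 'small'] (min_width=20, slack=2)
Line 4: ['sun', 'golden', 'bus', 'no'] (min_width=17, slack=5)
Line 5: ['knife', 'house', 'segment'] (min_width=19, slack=3)
Line 6: ['vector', 'do', 'golden', 'hard'] (min_width=21, slack=1)
Total lines: 6

Answer: 6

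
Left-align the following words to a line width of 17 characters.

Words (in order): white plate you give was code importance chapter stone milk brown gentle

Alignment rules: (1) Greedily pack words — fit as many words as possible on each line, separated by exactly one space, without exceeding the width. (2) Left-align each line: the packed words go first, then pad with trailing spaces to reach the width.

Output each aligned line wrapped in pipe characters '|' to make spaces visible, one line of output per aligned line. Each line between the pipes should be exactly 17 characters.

Line 1: ['white', 'plate', 'you'] (min_width=15, slack=2)
Line 2: ['give', 'was', 'code'] (min_width=13, slack=4)
Line 3: ['importance'] (min_width=10, slack=7)
Line 4: ['chapter', 'stone'] (min_width=13, slack=4)
Line 5: ['milk', 'brown', 'gentle'] (min_width=17, slack=0)

Answer: |white plate you  |
|give was code    |
|importance       |
|chapter stone    |
|milk brown gentle|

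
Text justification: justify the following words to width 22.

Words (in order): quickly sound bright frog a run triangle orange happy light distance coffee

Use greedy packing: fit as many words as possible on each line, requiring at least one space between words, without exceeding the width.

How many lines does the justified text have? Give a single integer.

Line 1: ['quickly', 'sound', 'bright'] (min_width=20, slack=2)
Line 2: ['frog', 'a', 'run', 'triangle'] (min_width=19, slack=3)
Line 3: ['orange', 'happy', 'light'] (min_width=18, slack=4)
Line 4: ['distance', 'coffee'] (min_width=15, slack=7)
Total lines: 4

Answer: 4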